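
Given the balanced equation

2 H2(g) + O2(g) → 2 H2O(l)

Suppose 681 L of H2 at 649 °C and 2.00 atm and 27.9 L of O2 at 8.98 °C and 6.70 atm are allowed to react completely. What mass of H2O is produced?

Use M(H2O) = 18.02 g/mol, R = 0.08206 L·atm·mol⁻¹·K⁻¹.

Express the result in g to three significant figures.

291 g

n(H2) = PV/RT = (2.00 × 681) / (0.08206 × 922.15) = 18.00 mol
n(O2) = PV/RT = (6.70 × 27.9) / (0.08206 × 282.13) = 8.074 mol
For 18.00 mol H2, stoichiometry requires (1/2) × 18.00 = 9.000 mol O2; 8.074 mol is available, so O2 is limiting.
n(H2O) = (2/1) × 8.074 = 16.15 mol
m(H2O) = 16.15 × 18.02 = 291.0 g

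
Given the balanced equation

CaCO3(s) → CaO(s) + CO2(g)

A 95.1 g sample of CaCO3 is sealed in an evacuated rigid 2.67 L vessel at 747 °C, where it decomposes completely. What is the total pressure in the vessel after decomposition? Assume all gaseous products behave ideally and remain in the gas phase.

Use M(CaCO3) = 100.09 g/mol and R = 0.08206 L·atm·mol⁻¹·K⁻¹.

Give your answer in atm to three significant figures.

29.8 atm

n(CaCO3) = 95.1 / 100.09 = 0.9501 mol
n(gas produced) = (1/1) × 0.9501 = 0.9501 mol
P = nRT/V = 0.9501 × 0.08206 × 1020.15 / 2.67 = 29.79 atm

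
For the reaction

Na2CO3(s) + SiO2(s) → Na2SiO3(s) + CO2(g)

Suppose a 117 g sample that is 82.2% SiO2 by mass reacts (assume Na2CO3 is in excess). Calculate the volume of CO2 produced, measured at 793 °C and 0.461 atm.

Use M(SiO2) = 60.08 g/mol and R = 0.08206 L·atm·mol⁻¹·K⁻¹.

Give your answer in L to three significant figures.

mass of SiO2 = 117 × 82.2/100 = 96.17 g
n(SiO2) = 96.17 / 60.08 = 1.601 mol
n(CO2) = (1/1) × 1.601 = 1.601 mol
V = nRT/P = 1.601 × 0.08206 × 1066.15 / 0.461 = 303.8 L

304 L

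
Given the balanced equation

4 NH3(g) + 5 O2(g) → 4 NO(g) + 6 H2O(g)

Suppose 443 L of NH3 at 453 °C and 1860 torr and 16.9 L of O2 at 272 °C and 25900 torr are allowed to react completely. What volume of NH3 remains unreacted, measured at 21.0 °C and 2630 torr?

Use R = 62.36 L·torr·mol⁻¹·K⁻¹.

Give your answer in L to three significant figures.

n(NH3) = PV/RT = (1860 × 443) / (62.36 × 726.15) = 18.20 mol
n(O2) = PV/RT = (25900 × 16.9) / (62.36 × 545.15) = 12.88 mol
For 18.20 mol NH3, stoichiometry requires (5/4) × 18.20 = 22.75 mol O2; 12.88 mol is available, so O2 is limiting.
n(NH3) consumed = (4/5) × 12.88 = 10.30 mol; remaining = 18.20 − 10.30 = 7.900 mol
V(NH3) = nRT/P = 7.900 × 62.36 × 294.15 / 2630 = 55.10 L

55.1 L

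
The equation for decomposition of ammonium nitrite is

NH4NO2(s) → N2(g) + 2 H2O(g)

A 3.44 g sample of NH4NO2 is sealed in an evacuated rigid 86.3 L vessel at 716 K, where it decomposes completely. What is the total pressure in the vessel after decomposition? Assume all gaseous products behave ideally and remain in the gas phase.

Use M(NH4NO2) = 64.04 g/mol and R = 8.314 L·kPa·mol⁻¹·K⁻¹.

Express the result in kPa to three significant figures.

n(NH4NO2) = 3.44 / 64.04 = 0.05372 mol
n(gas produced) = (3/1) × 0.05372 = 0.1612 mol
P = nRT/V = 0.1612 × 8.314 × 716 / 86.3 = 11.12 kPa

11.1 kPa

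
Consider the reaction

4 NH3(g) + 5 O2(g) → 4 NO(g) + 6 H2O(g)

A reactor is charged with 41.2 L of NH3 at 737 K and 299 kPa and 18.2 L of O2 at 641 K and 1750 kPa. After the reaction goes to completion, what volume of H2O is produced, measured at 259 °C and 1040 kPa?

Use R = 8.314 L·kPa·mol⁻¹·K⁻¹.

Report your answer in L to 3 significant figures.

12.8 L

n(NH3) = PV/RT = (299 × 41.2) / (8.314 × 737) = 2.010 mol
n(O2) = PV/RT = (1750 × 18.2) / (8.314 × 641) = 5.976 mol
For 2.010 mol NH3, stoichiometry requires (5/4) × 2.010 = 2.512 mol O2; 5.976 mol is available, so NH3 is limiting.
n(H2O) = (6/4) × 2.010 = 3.015 mol
V(H2O) = nRT/P = 3.015 × 8.314 × 532.15 / 1040 = 12.83 L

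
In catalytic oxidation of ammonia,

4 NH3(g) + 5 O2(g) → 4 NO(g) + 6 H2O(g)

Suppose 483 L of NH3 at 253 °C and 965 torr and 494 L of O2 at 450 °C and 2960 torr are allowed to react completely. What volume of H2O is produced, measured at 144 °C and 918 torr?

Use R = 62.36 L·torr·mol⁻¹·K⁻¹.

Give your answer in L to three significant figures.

604 L

n(NH3) = PV/RT = (965 × 483) / (62.36 × 526.15) = 14.21 mol
n(O2) = PV/RT = (2960 × 494) / (62.36 × 723.15) = 32.43 mol
For 14.21 mol NH3, stoichiometry requires (5/4) × 14.21 = 17.76 mol O2; 32.43 mol is available, so NH3 is limiting.
n(H2O) = (6/4) × 14.21 = 21.32 mol
V(H2O) = nRT/P = 21.32 × 62.36 × 417.15 / 918 = 604.1 L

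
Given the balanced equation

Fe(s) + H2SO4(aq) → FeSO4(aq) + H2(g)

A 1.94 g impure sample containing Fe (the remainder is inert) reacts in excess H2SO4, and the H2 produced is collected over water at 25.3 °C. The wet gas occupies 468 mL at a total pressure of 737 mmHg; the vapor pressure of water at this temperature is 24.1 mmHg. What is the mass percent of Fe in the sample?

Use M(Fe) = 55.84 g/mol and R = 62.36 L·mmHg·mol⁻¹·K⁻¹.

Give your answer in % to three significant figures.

P(H2) = 737 − 24.1 = 712.9 mmHg
n(H2) = PV/RT = (712.9 × 0.4680) / (62.36 × 298.45) = 0.01793 mol
n(Fe) = (1/1) × 0.01793 = 0.01793 mol
m(Fe) = 0.01793 × 55.84 = 1.001 g
%Fe = 1.001 / 1.94 × 100 = 51.60%

51.6 %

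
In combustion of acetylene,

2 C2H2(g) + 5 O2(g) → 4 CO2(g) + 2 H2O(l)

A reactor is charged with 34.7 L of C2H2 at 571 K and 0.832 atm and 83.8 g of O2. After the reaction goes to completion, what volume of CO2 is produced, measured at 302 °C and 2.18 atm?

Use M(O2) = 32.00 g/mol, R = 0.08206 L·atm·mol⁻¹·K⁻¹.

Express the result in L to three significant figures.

n(C2H2) = PV/RT = (0.832 × 34.7) / (0.08206 × 571) = 0.6161 mol
n(O2) = 83.8 / 32.00 = 2.619 mol
For 0.6161 mol C2H2, stoichiometry requires (5/2) × 0.6161 = 1.540 mol O2; 2.619 mol is available, so C2H2 is limiting.
n(CO2) = (4/2) × 0.6161 = 1.232 mol
V(CO2) = nRT/P = 1.232 × 0.08206 × 575.15 / 2.18 = 26.67 L

26.7 L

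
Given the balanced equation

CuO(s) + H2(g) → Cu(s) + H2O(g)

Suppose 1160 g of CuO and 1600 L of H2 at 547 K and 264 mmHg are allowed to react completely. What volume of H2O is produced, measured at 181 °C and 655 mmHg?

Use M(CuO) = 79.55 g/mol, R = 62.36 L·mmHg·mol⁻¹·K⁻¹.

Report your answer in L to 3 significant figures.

535 L

n(CuO) = 1160 / 79.55 = 14.58 mol
n(H2) = PV/RT = (264 × 1600) / (62.36 × 547) = 12.38 mol
For 14.58 mol CuO, stoichiometry requires (1/1) × 14.58 = 14.58 mol H2; 12.38 mol is available, so H2 is limiting.
n(H2O) = (1/1) × 12.38 = 12.38 mol
V(H2O) = nRT/P = 12.38 × 62.36 × 454.15 / 655 = 535.3 L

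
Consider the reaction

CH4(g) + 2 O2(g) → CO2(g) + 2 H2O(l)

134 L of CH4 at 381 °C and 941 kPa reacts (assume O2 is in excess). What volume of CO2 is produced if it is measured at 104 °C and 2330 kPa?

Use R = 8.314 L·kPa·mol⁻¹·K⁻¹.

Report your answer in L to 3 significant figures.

n(CH4) = PV/RT = (941 × 134) / (8.314 × 654.15) = 23.18 mol
n(CO2) = (1/1) × 23.18 = 23.18 mol
V = nRT/P = 23.18 × 8.314 × 377.15 / 2330 = 31.19 L

31.2 L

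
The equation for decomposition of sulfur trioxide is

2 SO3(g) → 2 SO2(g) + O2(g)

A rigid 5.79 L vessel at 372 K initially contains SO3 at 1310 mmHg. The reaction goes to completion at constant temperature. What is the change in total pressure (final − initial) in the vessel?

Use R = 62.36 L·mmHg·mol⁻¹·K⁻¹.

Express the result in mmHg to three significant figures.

Since T and V are fixed, P_final/P_initial = n_final/n_initial = 3/2.
P_final = (3/2) × 1310 = 1965 mmHg; ΔP = 1965 − 1310 = 655.0 mmHg

655 mmHg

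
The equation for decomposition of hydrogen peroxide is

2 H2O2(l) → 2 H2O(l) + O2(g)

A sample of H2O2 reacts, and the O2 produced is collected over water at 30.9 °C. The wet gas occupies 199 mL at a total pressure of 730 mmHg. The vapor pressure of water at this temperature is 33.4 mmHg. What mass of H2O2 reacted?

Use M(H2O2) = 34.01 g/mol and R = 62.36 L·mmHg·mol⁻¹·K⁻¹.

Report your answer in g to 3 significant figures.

0.497 g

P(O2) = 730 − 33.4 = 696.6 mmHg
n(O2) = PV/RT = (696.6 × 0.1990) / (62.36 × 304.05) = 0.007311 mol
n(H2O2) = (2/1) × 0.007311 = 0.01462 mol
m(H2O2) = 0.01462 × 34.01 = 0.4972 g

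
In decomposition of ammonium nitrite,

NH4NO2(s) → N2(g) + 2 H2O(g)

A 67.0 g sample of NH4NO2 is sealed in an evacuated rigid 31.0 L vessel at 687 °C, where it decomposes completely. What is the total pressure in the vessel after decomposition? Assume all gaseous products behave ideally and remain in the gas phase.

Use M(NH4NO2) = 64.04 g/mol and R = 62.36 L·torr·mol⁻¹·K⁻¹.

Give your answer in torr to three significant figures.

6060 torr

n(NH4NO2) = 67.0 / 64.04 = 1.046 mol
n(gas produced) = (3/1) × 1.046 = 3.138 mol
P = nRT/V = 3.138 × 62.36 × 960.15 / 31.0 = 6061 torr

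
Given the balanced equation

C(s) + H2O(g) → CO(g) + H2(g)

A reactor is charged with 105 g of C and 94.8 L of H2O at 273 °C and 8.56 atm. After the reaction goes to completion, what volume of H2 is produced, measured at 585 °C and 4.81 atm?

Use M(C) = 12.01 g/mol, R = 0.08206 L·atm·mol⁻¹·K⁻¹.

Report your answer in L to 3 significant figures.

n(C) = 105 / 12.01 = 8.743 mol
n(H2O) = PV/RT = (8.56 × 94.8) / (0.08206 × 546.15) = 18.11 mol
For 8.743 mol C, stoichiometry requires (1/1) × 8.743 = 8.743 mol H2O; 18.11 mol is available, so C is limiting.
n(H2) = (1/1) × 8.743 = 8.743 mol
V(H2) = nRT/P = 8.743 × 0.08206 × 858.15 / 4.81 = 128.0 L

128 L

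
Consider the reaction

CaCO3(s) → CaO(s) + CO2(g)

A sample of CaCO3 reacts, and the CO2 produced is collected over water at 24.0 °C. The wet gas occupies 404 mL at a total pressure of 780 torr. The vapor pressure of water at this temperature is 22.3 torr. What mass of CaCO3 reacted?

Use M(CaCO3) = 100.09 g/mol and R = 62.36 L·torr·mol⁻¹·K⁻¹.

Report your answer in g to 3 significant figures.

1.65 g

P(CO2) = 780 − 22.3 = 757.7 torr
n(CO2) = PV/RT = (757.7 × 0.4040) / (62.36 × 297.15) = 0.01652 mol
n(CaCO3) = (1/1) × 0.01652 = 0.01652 mol
m(CaCO3) = 0.01652 × 100.09 = 1.653 g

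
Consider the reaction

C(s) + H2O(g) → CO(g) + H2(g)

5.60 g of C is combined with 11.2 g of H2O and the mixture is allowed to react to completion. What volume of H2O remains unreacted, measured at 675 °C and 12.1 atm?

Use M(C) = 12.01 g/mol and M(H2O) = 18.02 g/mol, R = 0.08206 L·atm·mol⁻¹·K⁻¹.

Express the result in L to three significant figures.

n(C) = 5.60 / 12.01 = 0.4663 mol
n(H2O) = 11.2 / 18.02 = 0.6215 mol
For 0.4663 mol C, stoichiometry requires (1/1) × 0.4663 = 0.4663 mol H2O; 0.6215 mol is available, so C is limiting.
n(H2O) consumed = (1/1) × 0.4663 = 0.4663 mol; remaining = 0.6215 − 0.4663 = 0.1552 mol
V(H2O) = nRT/P = 0.1552 × 0.08206 × 948.15 / 12.1 = 0.9980 L

0.998 L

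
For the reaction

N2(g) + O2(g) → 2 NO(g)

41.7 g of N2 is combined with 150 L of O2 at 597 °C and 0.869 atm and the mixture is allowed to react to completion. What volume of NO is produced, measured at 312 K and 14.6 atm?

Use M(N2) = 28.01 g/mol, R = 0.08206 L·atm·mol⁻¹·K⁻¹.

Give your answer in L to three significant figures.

5.22 L

n(N2) = 41.7 / 28.01 = 1.489 mol
n(O2) = PV/RT = (0.869 × 150) / (0.08206 × 870.15) = 1.826 mol
For 1.489 mol N2, stoichiometry requires (1/1) × 1.489 = 1.489 mol O2; 1.826 mol is available, so N2 is limiting.
n(NO) = (2/1) × 1.489 = 2.978 mol
V(NO) = nRT/P = 2.978 × 0.08206 × 312 / 14.6 = 5.222 L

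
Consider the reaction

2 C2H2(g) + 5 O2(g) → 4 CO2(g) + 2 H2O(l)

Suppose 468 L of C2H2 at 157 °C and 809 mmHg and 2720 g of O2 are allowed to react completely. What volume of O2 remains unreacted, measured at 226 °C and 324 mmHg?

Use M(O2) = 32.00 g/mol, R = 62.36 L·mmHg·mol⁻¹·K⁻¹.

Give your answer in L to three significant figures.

4780 L

n(C2H2) = PV/RT = (809 × 468) / (62.36 × 430.15) = 14.11 mol
n(O2) = 2720 / 32.00 = 85.00 mol
For 14.11 mol C2H2, stoichiometry requires (5/2) × 14.11 = 35.27 mol O2; 85.00 mol is available, so C2H2 is limiting.
n(O2) consumed = (5/2) × 14.11 = 35.27 mol; remaining = 85.00 − 35.27 = 49.73 mol
V(O2) = nRT/P = 49.73 × 62.36 × 499.15 / 324 = 4778 L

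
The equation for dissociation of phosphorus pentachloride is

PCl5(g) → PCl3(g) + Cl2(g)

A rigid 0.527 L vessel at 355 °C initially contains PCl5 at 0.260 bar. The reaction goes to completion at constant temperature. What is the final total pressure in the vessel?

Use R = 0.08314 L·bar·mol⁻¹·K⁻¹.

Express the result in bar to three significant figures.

Rigid vessel, constant T ⇒ P scales with total gas moles (1 → 2).
P_final = (2/1) × 0.260 = 0.5200 bar

0.520 bar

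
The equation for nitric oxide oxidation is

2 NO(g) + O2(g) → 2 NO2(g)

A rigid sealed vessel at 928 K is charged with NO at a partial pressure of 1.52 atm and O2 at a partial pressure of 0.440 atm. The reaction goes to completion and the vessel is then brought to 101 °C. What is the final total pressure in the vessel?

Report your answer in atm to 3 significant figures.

With V and T fixed, P_i ∝ n_i, so the mole ratios apply directly to partial pressures at 928 K.
P(O2) required for 1.52 atm of NO = (1/2) × 1.52 = 0.7600 atm; available 0.440 atm, so O2 is limiting.
P(NO) remaining = 1.52 − (2/1) × 0.440 = 0.6400 atm
P(gaseous products) = (2)/1 × 0.440 = 0.8800 atm
P_total at 928 K = 0.6400 + 0.8800 = 1.520 atm
Scaling to 101 °C: P = 1.520 × 374.15/928 = 0.6128 atm

0.613 atm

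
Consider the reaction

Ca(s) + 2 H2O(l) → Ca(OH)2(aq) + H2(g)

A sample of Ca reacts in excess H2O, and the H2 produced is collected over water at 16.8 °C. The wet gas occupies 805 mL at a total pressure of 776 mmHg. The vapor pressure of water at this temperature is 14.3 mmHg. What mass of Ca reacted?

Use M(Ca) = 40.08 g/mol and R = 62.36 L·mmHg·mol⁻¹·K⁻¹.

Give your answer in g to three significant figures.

P(H2) = 776 − 14.3 = 761.7 mmHg
n(H2) = PV/RT = (761.7 × 0.8050) / (62.36 × 289.95) = 0.03391 mol
n(Ca) = (1/1) × 0.03391 = 0.03391 mol
m(Ca) = 0.03391 × 40.08 = 1.359 g

1.36 g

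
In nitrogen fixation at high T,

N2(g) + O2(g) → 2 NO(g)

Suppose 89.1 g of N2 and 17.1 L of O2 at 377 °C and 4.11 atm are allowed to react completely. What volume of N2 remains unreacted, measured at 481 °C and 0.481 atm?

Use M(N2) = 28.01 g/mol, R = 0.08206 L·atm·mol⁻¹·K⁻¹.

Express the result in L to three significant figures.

240 L

n(N2) = 89.1 / 28.01 = 3.181 mol
n(O2) = PV/RT = (4.11 × 17.1) / (0.08206 × 650.15) = 1.317 mol
For 3.181 mol N2, stoichiometry requires (1/1) × 3.181 = 3.181 mol O2; 1.317 mol is available, so O2 is limiting.
n(N2) consumed = (1/1) × 1.317 = 1.317 mol; remaining = 3.181 − 1.317 = 1.864 mol
V(N2) = nRT/P = 1.864 × 0.08206 × 754.15 / 0.481 = 239.8 L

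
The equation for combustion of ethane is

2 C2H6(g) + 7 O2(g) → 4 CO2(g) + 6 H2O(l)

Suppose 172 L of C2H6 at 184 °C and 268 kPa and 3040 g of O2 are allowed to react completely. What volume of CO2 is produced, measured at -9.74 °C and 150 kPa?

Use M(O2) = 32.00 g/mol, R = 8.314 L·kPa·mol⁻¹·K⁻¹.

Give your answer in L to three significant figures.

n(C2H6) = PV/RT = (268 × 172) / (8.314 × 457.15) = 12.13 mol
n(O2) = 3040 / 32.00 = 95.00 mol
For 12.13 mol C2H6, stoichiometry requires (7/2) × 12.13 = 42.46 mol O2; 95.00 mol is available, so C2H6 is limiting.
n(CO2) = (4/2) × 12.13 = 24.26 mol
V(CO2) = nRT/P = 24.26 × 8.314 × 263.41 / 150 = 354.2 L

354 L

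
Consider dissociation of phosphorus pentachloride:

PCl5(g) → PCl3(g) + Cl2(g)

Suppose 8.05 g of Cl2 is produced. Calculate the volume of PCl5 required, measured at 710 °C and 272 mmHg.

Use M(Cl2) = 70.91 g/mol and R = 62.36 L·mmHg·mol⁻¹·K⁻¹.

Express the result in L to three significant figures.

25.6 L

n(Cl2) = 8.050 / 70.91 = 0.1135 mol
n(PCl5) = (1/1) × 0.1135 = 0.1135 mol
V = nRT/P = 0.1135 × 62.36 × 983.15 / 272 = 25.58 L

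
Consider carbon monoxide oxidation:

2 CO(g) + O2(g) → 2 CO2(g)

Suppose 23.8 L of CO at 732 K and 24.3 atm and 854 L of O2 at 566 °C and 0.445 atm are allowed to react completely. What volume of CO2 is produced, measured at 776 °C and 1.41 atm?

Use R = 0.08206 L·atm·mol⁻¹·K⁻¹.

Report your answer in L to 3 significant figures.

n(CO) = PV/RT = (24.3 × 23.8) / (0.08206 × 732) = 9.628 mol
n(O2) = PV/RT = (0.445 × 854) / (0.08206 × 839.15) = 5.519 mol
For 9.628 mol CO, stoichiometry requires (1/2) × 9.628 = 4.814 mol O2; 5.519 mol is available, so CO is limiting.
n(CO2) = (2/2) × 9.628 = 9.628 mol
V(CO2) = nRT/P = 9.628 × 0.08206 × 1049.15 / 1.41 = 587.9 L

588 L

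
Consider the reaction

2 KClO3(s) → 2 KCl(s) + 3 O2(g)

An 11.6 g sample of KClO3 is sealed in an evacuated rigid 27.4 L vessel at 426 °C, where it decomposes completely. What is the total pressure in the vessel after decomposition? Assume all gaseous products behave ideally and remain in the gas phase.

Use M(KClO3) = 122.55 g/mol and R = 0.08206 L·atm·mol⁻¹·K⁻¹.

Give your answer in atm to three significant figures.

n(KClO3) = 11.6 / 122.55 = 0.09466 mol
n(gas produced) = (3/2) × 0.09466 = 0.1420 mol
P = nRT/V = 0.1420 × 0.08206 × 699.15 / 27.4 = 0.2973 atm

0.297 atm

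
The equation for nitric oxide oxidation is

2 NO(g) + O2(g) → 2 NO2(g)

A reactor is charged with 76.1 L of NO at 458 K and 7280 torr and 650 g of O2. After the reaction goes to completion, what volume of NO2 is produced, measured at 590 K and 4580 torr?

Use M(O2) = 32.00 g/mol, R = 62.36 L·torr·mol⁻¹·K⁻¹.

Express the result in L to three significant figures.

156 L

n(NO) = PV/RT = (7280 × 76.1) / (62.36 × 458) = 19.40 mol
n(O2) = 650 / 32.00 = 20.31 mol
For 19.40 mol NO, stoichiometry requires (1/2) × 19.40 = 9.700 mol O2; 20.31 mol is available, so NO is limiting.
n(NO2) = (2/2) × 19.40 = 19.40 mol
V(NO2) = nRT/P = 19.40 × 62.36 × 590 / 4580 = 155.8 L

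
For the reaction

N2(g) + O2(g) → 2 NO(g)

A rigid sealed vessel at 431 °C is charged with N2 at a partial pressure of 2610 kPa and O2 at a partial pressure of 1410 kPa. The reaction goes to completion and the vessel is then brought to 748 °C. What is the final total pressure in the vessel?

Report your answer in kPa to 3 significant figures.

5830 kPa

At constant V, partial pressures at 431 °C are proportional to moles, so apply stoichiometry directly to pressures.
P(O2) required for 2610 kPa of N2 = (1/1) × 2610 = 2610 kPa; available 1410 kPa, so O2 is limiting.
P(N2) remaining = 2610 − (1/1) × 1410 = 1200 kPa
P(gaseous products) = (2)/1 × 1410 = 2820 kPa
P_total at 431 °C = 1200 + 2820 = 4020 kPa
Scaling to 748 °C: P = 4020 × 1021.15/704.15 = 5830 kPa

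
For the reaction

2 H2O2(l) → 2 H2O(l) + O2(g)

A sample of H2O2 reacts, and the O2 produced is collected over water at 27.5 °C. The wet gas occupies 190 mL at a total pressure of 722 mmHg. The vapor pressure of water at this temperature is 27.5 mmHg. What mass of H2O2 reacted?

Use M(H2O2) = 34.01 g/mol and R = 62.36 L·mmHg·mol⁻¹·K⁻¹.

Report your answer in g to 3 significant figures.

P(O2) = 722 − 27.5 = 694.5 mmHg
n(O2) = PV/RT = (694.5 × 0.1900) / (62.36 × 300.65) = 0.007038 mol
n(H2O2) = (2/1) × 0.007038 = 0.01408 mol
m(H2O2) = 0.01408 × 34.01 = 0.4789 g

0.479 g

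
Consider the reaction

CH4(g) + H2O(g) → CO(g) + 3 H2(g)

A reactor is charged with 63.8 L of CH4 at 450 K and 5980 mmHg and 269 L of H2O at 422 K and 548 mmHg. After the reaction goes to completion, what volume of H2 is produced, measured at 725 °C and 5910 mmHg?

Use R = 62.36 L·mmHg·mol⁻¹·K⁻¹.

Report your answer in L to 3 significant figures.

177 L

n(CH4) = PV/RT = (5980 × 63.8) / (62.36 × 450) = 13.60 mol
n(H2O) = PV/RT = (548 × 269) / (62.36 × 422) = 5.602 mol
For 13.60 mol CH4, stoichiometry requires (1/1) × 13.60 = 13.60 mol H2O; 5.602 mol is available, so H2O is limiting.
n(H2) = (3/1) × 5.602 = 16.81 mol
V(H2) = nRT/P = 16.81 × 62.36 × 998.15 / 5910 = 177.0 L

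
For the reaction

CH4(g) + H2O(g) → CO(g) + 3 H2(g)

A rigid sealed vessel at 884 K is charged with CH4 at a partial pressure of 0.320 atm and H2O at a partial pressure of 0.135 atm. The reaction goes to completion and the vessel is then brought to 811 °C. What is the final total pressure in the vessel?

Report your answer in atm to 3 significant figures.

Because the vessel is rigid and T is held at 884 K, work the stoichiometry in partial pressures (P_i = n_iRT/V).
P(H2O) required for 0.320 atm of CH4 = (1/1) × 0.320 = 0.3200 atm; available 0.135 atm, so H2O is limiting.
P(CH4) remaining = 0.320 − (1/1) × 0.135 = 0.1850 atm
P(gaseous products) = (1+3)/1 × 0.135 = 0.5400 atm
P_total at 884 K = 0.1850 + 0.5400 = 0.7250 atm
Scaling to 811 °C: P = 0.7250 × 1084.15/884 = 0.8892 atm

0.889 atm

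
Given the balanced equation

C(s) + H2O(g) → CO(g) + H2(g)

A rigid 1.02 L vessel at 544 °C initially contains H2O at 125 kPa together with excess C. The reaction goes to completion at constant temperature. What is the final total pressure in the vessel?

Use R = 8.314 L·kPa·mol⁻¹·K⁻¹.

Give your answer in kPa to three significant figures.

Rigid vessel, constant T ⇒ P scales with total gas moles (1 → 2).
P_final = (2/1) × 125 = 250.0 kPa

250 kPa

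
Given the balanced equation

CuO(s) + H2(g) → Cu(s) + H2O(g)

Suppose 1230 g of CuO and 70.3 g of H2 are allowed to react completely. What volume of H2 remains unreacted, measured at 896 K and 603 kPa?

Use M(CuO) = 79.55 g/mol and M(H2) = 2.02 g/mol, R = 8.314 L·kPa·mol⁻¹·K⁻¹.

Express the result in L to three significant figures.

239 L

n(CuO) = 1230 / 79.55 = 15.46 mol
n(H2) = 70.3 / 2.02 = 34.80 mol
For 15.46 mol CuO, stoichiometry requires (1/1) × 15.46 = 15.46 mol H2; 34.80 mol is available, so CuO is limiting.
n(H2) consumed = (1/1) × 15.46 = 15.46 mol; remaining = 34.80 − 15.46 = 19.34 mol
V(H2) = nRT/P = 19.34 × 8.314 × 896 / 603 = 238.9 L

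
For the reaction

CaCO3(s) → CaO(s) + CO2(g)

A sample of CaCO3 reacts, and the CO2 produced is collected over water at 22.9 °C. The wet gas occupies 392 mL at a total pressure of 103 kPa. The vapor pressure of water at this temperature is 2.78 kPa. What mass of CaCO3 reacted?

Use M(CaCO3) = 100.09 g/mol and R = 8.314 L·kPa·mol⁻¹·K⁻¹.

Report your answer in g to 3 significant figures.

P(CO2) = 103 − 2.78 = 100.2 kPa
n(CO2) = PV/RT = (100.2 × 0.3920) / (8.314 × 296.05) = 0.01596 mol
n(CaCO3) = (1/1) × 0.01596 = 0.01596 mol
m(CaCO3) = 0.01596 × 100.09 = 1.597 g

1.60 g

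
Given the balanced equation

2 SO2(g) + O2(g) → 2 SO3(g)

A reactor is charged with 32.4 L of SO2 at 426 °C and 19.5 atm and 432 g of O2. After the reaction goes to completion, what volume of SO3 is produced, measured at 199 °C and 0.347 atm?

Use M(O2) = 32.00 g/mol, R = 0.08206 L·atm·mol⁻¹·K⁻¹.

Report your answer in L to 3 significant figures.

1230 L

n(SO2) = PV/RT = (19.5 × 32.4) / (0.08206 × 699.15) = 11.01 mol
n(O2) = 432 / 32.00 = 13.50 mol
For 11.01 mol SO2, stoichiometry requires (1/2) × 11.01 = 5.505 mol O2; 13.50 mol is available, so SO2 is limiting.
n(SO3) = (2/2) × 11.01 = 11.01 mol
V(SO3) = nRT/P = 11.01 × 0.08206 × 472.15 / 0.347 = 1229 L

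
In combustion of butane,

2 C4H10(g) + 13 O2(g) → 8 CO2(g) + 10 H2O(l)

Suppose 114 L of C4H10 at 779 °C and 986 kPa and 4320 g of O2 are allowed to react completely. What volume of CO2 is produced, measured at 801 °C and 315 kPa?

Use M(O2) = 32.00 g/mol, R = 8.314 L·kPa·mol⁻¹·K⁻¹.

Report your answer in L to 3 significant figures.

n(C4H10) = PV/RT = (986 × 114) / (8.314 × 1052.15) = 12.85 mol
n(O2) = 4320 / 32.00 = 135.0 mol
For 12.85 mol C4H10, stoichiometry requires (13/2) × 12.85 = 83.52 mol O2; 135.0 mol is available, so C4H10 is limiting.
n(CO2) = (8/2) × 12.85 = 51.40 mol
V(CO2) = nRT/P = 51.40 × 8.314 × 1074.15 / 315 = 1457 L

1460 L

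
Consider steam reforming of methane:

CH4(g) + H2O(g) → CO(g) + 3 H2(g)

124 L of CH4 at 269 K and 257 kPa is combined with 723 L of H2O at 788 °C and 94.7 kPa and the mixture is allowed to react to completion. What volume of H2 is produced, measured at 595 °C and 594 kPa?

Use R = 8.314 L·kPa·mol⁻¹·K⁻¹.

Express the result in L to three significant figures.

n(CH4) = PV/RT = (257 × 124) / (8.314 × 269) = 14.25 mol
n(H2O) = PV/RT = (94.7 × 723) / (8.314 × 1061.15) = 7.761 mol
For 14.25 mol CH4, stoichiometry requires (1/1) × 14.25 = 14.25 mol H2O; 7.761 mol is available, so H2O is limiting.
n(H2) = (3/1) × 7.761 = 23.28 mol
V(H2) = nRT/P = 23.28 × 8.314 × 868.15 / 594 = 282.9 L

283 L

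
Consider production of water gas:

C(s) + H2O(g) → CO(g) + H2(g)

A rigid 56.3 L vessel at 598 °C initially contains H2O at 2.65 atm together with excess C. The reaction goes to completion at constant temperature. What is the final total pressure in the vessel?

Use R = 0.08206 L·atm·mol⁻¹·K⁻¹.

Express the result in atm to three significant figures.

At constant T and V, P ∝ n(gas): 1 mol gas → 2 mol gas.
P_final = (2/1) × 2.65 = 5.300 atm

5.30 atm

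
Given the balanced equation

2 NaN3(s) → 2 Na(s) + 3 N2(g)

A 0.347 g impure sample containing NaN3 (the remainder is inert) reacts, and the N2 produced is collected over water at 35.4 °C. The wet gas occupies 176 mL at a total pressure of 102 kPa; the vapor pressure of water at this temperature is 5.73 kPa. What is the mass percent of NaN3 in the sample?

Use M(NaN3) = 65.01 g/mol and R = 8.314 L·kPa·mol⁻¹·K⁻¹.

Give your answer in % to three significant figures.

P(N2) = 102 − 5.73 = 96.27 kPa
n(N2) = PV/RT = (96.27 × 0.1760) / (8.314 × 308.55) = 0.006605 mol
n(NaN3) = (2/3) × 0.006605 = 0.004403 mol
m(NaN3) = 0.004403 × 65.01 = 0.2862 g
%NaN3 = 0.2862 / 0.347 × 100 = 82.48%

82.5 %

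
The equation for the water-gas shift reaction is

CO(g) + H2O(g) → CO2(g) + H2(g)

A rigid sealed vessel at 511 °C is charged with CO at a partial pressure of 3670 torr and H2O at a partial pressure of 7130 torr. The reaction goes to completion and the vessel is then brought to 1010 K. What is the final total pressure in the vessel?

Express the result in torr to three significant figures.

With V and T fixed, P_i ∝ n_i, so the mole ratios apply directly to partial pressures at 511 °C.
P(H2O) required for 3670 torr of CO = (1/1) × 3670 = 3670 torr; available 7130 torr, so CO is limiting.
P(H2O) remaining = 7130 − (1/1) × 3670 = 3460 torr
P(gaseous products) = (1+1)/1 × 3670 = 7340 torr
P_total at 511 °C = 3460 + 7340 = 10800 torr
Scaling to 1010 K: P = 10800 × 1010/784.15 = 13910 torr

13900 torr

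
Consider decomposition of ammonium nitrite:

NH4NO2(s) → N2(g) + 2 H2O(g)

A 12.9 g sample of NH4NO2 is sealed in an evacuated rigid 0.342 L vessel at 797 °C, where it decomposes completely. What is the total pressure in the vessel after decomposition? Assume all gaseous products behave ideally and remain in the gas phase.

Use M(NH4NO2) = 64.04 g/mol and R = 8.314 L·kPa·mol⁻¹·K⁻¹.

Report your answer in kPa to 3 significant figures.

n(NH4NO2) = 12.9 / 64.04 = 0.2014 mol
n(gas produced) = (3/1) × 0.2014 = 0.6042 mol
P = nRT/V = 0.6042 × 8.314 × 1070.15 / 0.342 = 15720 kPa

15700 kPa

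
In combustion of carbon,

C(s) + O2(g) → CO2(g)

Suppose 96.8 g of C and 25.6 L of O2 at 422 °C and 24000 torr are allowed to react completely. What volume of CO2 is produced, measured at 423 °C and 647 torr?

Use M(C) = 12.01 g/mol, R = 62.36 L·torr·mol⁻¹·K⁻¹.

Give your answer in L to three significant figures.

n(C) = 96.8 / 12.01 = 8.060 mol
n(O2) = PV/RT = (24000 × 25.6) / (62.36 × 695.15) = 14.17 mol
For 8.060 mol C, stoichiometry requires (1/1) × 8.060 = 8.060 mol O2; 14.17 mol is available, so C is limiting.
n(CO2) = (1/1) × 8.060 = 8.060 mol
V(CO2) = nRT/P = 8.060 × 62.36 × 696.15 / 647 = 540.8 L

541 L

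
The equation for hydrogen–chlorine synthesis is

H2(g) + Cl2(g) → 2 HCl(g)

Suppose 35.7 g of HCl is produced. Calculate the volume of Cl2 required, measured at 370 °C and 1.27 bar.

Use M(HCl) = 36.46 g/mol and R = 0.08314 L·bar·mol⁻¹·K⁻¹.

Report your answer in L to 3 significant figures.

n(HCl) = 35.70 / 36.46 = 0.9792 mol
n(Cl2) = (1/2) × 0.9792 = 0.4896 mol
V = nRT/P = 0.4896 × 0.08314 × 643.15 / 1.27 = 20.61 L

20.6 L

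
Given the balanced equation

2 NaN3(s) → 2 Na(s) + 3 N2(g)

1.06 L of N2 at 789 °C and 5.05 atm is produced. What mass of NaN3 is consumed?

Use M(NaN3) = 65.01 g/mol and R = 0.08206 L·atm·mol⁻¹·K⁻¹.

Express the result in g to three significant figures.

2.66 g

n(N2) = PV/RT = (5.05 × 1.06) / (0.08206 × 1062.15) = 0.06142 mol
n(NaN3) = (2/3) × 0.06142 = 0.04095 mol
m(NaN3) = 0.04095 × 65.01 = 2.662 g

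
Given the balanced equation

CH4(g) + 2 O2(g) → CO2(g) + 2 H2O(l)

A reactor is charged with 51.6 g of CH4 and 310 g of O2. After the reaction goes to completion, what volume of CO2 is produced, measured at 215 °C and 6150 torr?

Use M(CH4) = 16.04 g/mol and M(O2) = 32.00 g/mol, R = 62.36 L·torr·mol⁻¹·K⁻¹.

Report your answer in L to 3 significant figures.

15.9 L

n(CH4) = 51.6 / 16.04 = 3.217 mol
n(O2) = 310 / 32.00 = 9.688 mol
For 3.217 mol CH4, stoichiometry requires (2/1) × 3.217 = 6.434 mol O2; 9.688 mol is available, so CH4 is limiting.
n(CO2) = (1/1) × 3.217 = 3.217 mol
V(CO2) = nRT/P = 3.217 × 62.36 × 488.15 / 6150 = 15.92 L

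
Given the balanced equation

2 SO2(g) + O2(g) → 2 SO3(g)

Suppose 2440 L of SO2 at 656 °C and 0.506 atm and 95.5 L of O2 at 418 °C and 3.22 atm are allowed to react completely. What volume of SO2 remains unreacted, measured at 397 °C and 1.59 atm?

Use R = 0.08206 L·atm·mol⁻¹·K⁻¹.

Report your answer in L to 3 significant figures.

n(SO2) = PV/RT = (0.506 × 2440) / (0.08206 × 929.15) = 16.19 mol
n(O2) = PV/RT = (3.22 × 95.5) / (0.08206 × 691.15) = 5.422 mol
For 16.19 mol SO2, stoichiometry requires (1/2) × 16.19 = 8.095 mol O2; 5.422 mol is available, so O2 is limiting.
n(SO2) consumed = (2/1) × 5.422 = 10.84 mol; remaining = 16.19 − 10.84 = 5.350 mol
V(SO2) = nRT/P = 5.350 × 0.08206 × 670.15 / 1.59 = 185.0 L

185 L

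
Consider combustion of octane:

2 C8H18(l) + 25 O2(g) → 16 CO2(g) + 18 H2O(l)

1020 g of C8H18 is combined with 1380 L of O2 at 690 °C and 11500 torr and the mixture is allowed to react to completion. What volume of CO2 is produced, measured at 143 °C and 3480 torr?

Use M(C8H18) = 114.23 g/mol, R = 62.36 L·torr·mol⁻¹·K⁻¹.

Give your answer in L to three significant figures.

n(C8H18) = 1020 / 114.23 = 8.929 mol
n(O2) = PV/RT = (11500 × 1380) / (62.36 × 963.15) = 264.2 mol
For 8.929 mol C8H18, stoichiometry requires (25/2) × 8.929 = 111.6 mol O2; 264.2 mol is available, so C8H18 is limiting.
n(CO2) = (16/2) × 8.929 = 71.43 mol
V(CO2) = nRT/P = 71.43 × 62.36 × 416.15 / 3480 = 532.7 L

533 L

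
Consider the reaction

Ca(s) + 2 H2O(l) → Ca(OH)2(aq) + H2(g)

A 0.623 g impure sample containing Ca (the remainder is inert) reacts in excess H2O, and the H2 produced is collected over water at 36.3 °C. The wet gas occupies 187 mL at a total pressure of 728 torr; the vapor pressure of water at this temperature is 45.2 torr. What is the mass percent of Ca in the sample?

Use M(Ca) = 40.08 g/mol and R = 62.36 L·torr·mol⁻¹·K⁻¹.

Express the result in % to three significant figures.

42.6 %

P(H2) = 728 − 45.2 = 682.8 torr
n(H2) = PV/RT = (682.8 × 0.1870) / (62.36 × 309.45) = 0.006617 mol
n(Ca) = (1/1) × 0.006617 = 0.006617 mol
m(Ca) = 0.006617 × 40.08 = 0.2652 g
%Ca = 0.2652 / 0.623 × 100 = 42.57%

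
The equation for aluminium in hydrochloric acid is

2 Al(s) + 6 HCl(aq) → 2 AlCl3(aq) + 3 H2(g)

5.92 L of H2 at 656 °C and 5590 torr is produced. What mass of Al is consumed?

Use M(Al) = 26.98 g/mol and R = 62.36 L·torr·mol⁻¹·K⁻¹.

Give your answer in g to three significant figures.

n(H2) = PV/RT = (5590 × 5.92) / (62.36 × 929.15) = 0.5711 mol
n(Al) = (2/3) × 0.5711 = 0.3807 mol
m(Al) = 0.3807 × 26.98 = 10.27 g

10.3 g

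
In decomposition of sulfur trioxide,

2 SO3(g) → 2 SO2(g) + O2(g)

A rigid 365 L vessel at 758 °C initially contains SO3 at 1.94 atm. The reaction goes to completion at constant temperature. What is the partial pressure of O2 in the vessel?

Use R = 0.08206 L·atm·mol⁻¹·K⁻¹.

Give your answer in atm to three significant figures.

n(SO3)₀ = PV/RT = (1.94 × 365) / (0.08206 × 1031.15) = 8.368 mol
n(O2) = (1/2) × 8.368 = 4.184 mol
P(O2) = nRT/V = 4.184 × 0.08206 × 1031.15 / 365 = 0.9700 atm

0.970 atm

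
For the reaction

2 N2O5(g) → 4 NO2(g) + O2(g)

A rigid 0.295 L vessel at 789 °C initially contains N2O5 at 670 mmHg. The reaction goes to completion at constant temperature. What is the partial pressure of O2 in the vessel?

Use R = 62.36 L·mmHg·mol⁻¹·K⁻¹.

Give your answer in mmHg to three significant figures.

n(N2O5)₀ = PV/RT = (670 × 0.295) / (62.36 × 1062.15) = 0.002984 mol
n(O2) = (1/2) × 0.002984 = 0.001492 mol
P(O2) = nRT/V = 0.001492 × 62.36 × 1062.15 / 0.295 = 335.0 mmHg

335 mmHg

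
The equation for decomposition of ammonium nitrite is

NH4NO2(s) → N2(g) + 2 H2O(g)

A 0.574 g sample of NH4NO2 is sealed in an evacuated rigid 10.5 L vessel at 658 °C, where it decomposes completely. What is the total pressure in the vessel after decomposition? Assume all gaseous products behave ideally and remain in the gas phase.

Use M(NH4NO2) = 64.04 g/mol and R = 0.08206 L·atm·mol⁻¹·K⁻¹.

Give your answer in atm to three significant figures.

n(NH4NO2) = 0.574 / 64.04 = 0.008963 mol
n(gas produced) = (3/1) × 0.008963 = 0.02689 mol
P = nRT/V = 0.02689 × 0.08206 × 931.15 / 10.5 = 0.1957 atm

0.196 atm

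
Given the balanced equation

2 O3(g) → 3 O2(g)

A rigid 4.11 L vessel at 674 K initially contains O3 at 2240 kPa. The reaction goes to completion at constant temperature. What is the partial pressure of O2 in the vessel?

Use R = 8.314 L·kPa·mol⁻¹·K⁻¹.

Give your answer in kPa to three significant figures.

n(O3)₀ = PV/RT = (2240 × 4.11) / (8.314 × 674) = 1.643 mol
n(O2) = (3/2) × 1.643 = 2.465 mol
P(O2) = nRT/V = 2.465 × 8.314 × 674 / 4.11 = 3361 kPa

3360 kPa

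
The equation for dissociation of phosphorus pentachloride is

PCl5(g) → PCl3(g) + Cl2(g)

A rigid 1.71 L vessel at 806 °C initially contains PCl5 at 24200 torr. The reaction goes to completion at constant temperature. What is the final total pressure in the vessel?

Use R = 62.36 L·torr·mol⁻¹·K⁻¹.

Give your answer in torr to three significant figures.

Rigid vessel, constant T ⇒ P scales with total gas moles (1 → 2).
P_final = (2/1) × 24200 = 48400 torr

48400 torr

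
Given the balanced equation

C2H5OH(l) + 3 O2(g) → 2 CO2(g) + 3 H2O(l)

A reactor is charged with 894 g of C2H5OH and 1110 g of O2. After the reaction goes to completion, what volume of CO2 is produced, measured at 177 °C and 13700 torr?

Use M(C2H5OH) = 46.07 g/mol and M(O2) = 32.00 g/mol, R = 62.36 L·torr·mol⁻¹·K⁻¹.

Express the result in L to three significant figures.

47.4 L

n(C2H5OH) = 894 / 46.07 = 19.41 mol
n(O2) = 1110 / 32.00 = 34.69 mol
For 19.41 mol C2H5OH, stoichiometry requires (3/1) × 19.41 = 58.23 mol O2; 34.69 mol is available, so O2 is limiting.
n(CO2) = (2/3) × 34.69 = 23.13 mol
V(CO2) = nRT/P = 23.13 × 62.36 × 450.15 / 13700 = 47.39 L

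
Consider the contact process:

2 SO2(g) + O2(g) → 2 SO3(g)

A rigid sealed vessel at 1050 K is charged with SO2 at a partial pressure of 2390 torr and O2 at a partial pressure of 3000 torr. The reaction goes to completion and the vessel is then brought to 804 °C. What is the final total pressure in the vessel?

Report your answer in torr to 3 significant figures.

At constant V, partial pressures at 1050 K are proportional to moles, so apply stoichiometry directly to pressures.
P(O2) required for 2390 torr of SO2 = (1/2) × 2390 = 1195 torr; available 3000 torr, so SO2 is limiting.
P(O2) remaining = 3000 − (1/2) × 2390 = 1805 torr
P(gaseous products) = (2)/2 × 2390 = 2390 torr
P_total at 1050 K = 1805 + 2390 = 4195 torr
Scaling to 804 °C: P = 4195 × 1077.15/1050 = 4303 torr

4300 torr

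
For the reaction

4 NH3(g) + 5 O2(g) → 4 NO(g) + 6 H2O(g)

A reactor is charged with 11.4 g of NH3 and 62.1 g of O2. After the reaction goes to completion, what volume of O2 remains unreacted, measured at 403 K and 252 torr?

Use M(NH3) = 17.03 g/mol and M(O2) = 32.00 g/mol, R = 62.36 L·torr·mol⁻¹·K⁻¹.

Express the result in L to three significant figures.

110 L

n(NH3) = 11.4 / 17.03 = 0.6694 mol
n(O2) = 62.1 / 32.00 = 1.941 mol
For 0.6694 mol NH3, stoichiometry requires (5/4) × 0.6694 = 0.8367 mol O2; 1.941 mol is available, so NH3 is limiting.
n(O2) consumed = (5/4) × 0.6694 = 0.8367 mol; remaining = 1.941 − 0.8367 = 1.104 mol
V(O2) = nRT/P = 1.104 × 62.36 × 403 / 252 = 110.1 L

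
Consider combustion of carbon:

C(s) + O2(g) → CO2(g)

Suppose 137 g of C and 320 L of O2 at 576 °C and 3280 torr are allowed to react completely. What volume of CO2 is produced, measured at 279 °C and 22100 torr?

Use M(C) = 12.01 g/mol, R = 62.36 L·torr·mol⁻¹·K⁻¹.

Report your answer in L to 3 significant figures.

17.8 L

n(C) = 137 / 12.01 = 11.41 mol
n(O2) = PV/RT = (3280 × 320) / (62.36 × 849.15) = 19.82 mol
For 11.41 mol C, stoichiometry requires (1/1) × 11.41 = 11.41 mol O2; 19.82 mol is available, so C is limiting.
n(CO2) = (1/1) × 11.41 = 11.41 mol
V(CO2) = nRT/P = 11.41 × 62.36 × 552.15 / 22100 = 17.78 L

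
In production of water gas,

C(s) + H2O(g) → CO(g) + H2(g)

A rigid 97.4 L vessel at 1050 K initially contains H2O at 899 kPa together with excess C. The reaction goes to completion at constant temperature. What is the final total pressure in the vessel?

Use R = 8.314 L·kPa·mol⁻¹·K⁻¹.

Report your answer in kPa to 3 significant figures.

Rigid vessel, constant T ⇒ P scales with total gas moles (1 → 2).
P_final = (2/1) × 899 = 1798 kPa

1800 kPa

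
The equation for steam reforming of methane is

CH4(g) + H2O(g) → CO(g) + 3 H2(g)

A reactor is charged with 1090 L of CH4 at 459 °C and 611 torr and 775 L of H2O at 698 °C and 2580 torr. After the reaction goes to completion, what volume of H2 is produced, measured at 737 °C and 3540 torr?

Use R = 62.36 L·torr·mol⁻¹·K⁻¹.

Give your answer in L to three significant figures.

779 L

n(CH4) = PV/RT = (611 × 1090) / (62.36 × 732.15) = 14.59 mol
n(H2O) = PV/RT = (2580 × 775) / (62.36 × 971.15) = 33.02 mol
For 14.59 mol CH4, stoichiometry requires (1/1) × 14.59 = 14.59 mol H2O; 33.02 mol is available, so CH4 is limiting.
n(H2) = (3/1) × 14.59 = 43.77 mol
V(H2) = nRT/P = 43.77 × 62.36 × 1010.15 / 3540 = 778.9 L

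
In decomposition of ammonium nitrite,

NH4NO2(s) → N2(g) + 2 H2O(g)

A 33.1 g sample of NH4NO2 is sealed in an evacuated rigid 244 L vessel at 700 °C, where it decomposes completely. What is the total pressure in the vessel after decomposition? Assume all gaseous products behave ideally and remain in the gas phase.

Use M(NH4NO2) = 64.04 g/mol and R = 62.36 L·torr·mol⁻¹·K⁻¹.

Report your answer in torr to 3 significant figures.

386 torr

n(NH4NO2) = 33.1 / 64.04 = 0.5169 mol
n(gas produced) = (3/1) × 0.5169 = 1.551 mol
P = nRT/V = 1.551 × 62.36 × 973.15 / 244 = 385.8 torr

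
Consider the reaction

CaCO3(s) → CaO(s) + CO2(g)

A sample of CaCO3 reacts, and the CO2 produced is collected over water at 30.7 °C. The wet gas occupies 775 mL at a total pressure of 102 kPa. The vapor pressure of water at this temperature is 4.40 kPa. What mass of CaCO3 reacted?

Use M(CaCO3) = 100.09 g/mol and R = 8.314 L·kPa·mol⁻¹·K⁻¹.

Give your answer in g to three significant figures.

P(CO2) = 102 − 4.40 = 97.60 kPa
n(CO2) = PV/RT = (97.60 × 0.7750) / (8.314 × 303.85) = 0.02994 mol
n(CaCO3) = (1/1) × 0.02994 = 0.02994 mol
m(CaCO3) = 0.02994 × 100.09 = 2.997 g

3.00 g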